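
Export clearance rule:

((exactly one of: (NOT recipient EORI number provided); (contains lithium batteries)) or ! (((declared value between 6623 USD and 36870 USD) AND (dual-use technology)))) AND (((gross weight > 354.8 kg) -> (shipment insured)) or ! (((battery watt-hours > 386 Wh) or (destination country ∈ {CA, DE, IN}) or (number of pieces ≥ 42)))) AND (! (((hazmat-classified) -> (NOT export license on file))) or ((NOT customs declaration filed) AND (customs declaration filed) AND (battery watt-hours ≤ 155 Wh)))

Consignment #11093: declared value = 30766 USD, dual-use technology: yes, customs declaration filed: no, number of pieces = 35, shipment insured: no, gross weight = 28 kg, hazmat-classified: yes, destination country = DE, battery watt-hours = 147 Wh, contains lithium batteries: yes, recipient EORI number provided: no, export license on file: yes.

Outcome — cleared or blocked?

Atomic conditions:
  NOT recipient EORI number provided: no → true
  contains lithium batteries: yes → true
  declared value between 6623 USD and 36870 USD: 30766 in [6623, 36870] is true
  dual-use technology: yes → true
  gross weight > 354.8 kg: 28 > 354.8 is false
  shipment insured: no → false
  battery watt-hours > 386 Wh: 147 > 386 is false
  destination country ∈ {CA, DE, IN}: DE is in the set → true
  number of pieces ≥ 42: 35 ≥ 42 is false
  hazmat-classified: yes → true
  NOT export license on file: yes → false
  NOT customs declaration filed: no → true
  customs declaration filed: no → false
  battery watt-hours ≤ 155 Wh: 147 ≤ 155 is true
Combine:
[1.1] exactly-one(true, true) = false
[1.2.1] true AND true = true
[1.2] NOT true = false
[1] false OR false = false
[2.1] false → false (antecedent false ⇒ implication holds) = true
[2.2.1] false OR true OR false = true
[2.2] NOT true = false
[2] true OR false = true
[3.1.1] true → false = false
[3.1] NOT false = true
[3.2] true AND false AND true = false
[3] true OR false = true
[root] false AND true AND true = false
Overall: false → blocked

Blocked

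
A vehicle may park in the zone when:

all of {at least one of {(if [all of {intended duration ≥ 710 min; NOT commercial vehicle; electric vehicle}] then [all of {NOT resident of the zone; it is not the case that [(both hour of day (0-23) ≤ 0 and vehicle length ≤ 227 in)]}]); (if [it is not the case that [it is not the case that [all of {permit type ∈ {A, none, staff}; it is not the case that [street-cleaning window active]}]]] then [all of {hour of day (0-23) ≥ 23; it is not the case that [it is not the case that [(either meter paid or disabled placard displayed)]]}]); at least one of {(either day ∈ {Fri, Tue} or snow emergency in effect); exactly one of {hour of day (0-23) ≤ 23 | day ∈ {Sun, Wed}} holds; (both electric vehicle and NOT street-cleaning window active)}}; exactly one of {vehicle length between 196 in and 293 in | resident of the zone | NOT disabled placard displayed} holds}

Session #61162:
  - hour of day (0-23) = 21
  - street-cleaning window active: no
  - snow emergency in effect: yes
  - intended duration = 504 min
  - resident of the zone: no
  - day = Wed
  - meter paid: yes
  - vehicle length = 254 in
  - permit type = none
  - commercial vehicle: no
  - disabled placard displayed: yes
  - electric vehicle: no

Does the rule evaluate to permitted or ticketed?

Atomic conditions:
  intended duration ≥ 710 min: 504 ≥ 710 is false
  NOT commercial vehicle: no → true
  electric vehicle: no → false
  NOT resident of the zone: no → true
  hour of day (0-23) ≤ 0: 21 ≤ 0 is false
  vehicle length ≤ 227 in: 254 ≤ 227 is false
  permit type ∈ {A, none, staff}: none is in the set → true
  street-cleaning window active: no → false
  hour of day (0-23) ≥ 23: 21 ≥ 23 is false
  meter paid: yes → true
  disabled placard displayed: yes → true
  day ∈ {Fri, Tue}: Wed is not in the set → false
  snow emergency in effect: yes → true
  hour of day (0-23) ≤ 23: 21 ≤ 23 is true
  day ∈ {Sun, Wed}: Wed is in the set → true
  NOT street-cleaning window active: no → true
  vehicle length between 196 in and 293 in: 254 in [196, 293] is true
  resident of the zone: no → false
  NOT disabled placard displayed: yes → false
Combine:
[1.1.1] false AND true AND false = false
[1.1.2.2.1] false AND false = false
[1.1.2.2] NOT false = true
[1.1.2] true AND true = true
[1.1] false → true (antecedent false ⇒ implication holds) = true
[1.2.1.1.1.2] NOT false = true
[1.2.1.1.1] true AND true = true
[1.2.1.1] NOT true = false
[1.2.1] NOT false = true
[1.2.2.2.1.1] true OR true = true
[1.2.2.2.1] NOT true = false
[1.2.2.2] NOT false = true
[1.2.2] false AND true = false
[1.2] true → false = false
[1.3.1] false OR true = true
[1.3.2] exactly-one(true, true) = false
[1.3.3] false AND true = false
[1.3] true OR false OR false = true
[1] true OR false OR true = true
[2] exactly-one(true, false, false) = true
[root] true AND true = true
Overall: true → permitted

Permitted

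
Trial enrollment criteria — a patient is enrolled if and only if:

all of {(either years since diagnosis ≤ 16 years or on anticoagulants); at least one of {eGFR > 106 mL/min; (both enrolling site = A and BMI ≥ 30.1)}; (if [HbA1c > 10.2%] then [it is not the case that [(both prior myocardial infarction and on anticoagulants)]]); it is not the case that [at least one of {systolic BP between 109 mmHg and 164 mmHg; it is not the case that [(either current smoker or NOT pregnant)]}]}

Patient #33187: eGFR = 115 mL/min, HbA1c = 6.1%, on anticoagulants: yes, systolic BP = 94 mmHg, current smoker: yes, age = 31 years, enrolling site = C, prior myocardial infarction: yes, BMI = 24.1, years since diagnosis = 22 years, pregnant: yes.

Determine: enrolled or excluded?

Atomic conditions:
  years since diagnosis ≤ 16 years: 22 ≤ 16 is false
  on anticoagulants: yes → true
  eGFR > 106 mL/min: 115 > 106 is true
  enrolling site = A: C == A is false
  BMI ≥ 30.1: 24.1 ≥ 30.1 is false
  HbA1c > 10.2%: 6.1 > 10.2 is false
  prior myocardial infarction: yes → true
  systolic BP between 109 mmHg and 164 mmHg: 94 in [109, 164] is false
  current smoker: yes → true
  NOT pregnant: yes → false
Combine:
[1] false OR true = true
[2.2] false AND false = false
[2] true OR false = true
[3.2.1] true AND true = true
[3.2] NOT true = false
[3] false → false (antecedent false ⇒ implication holds) = true
[4.1.2.1] true OR false = true
[4.1.2] NOT true = false
[4.1] false OR false = false
[4] NOT false = true
[root] true AND true AND true AND true = true
Overall: true → enrolled

Enrolled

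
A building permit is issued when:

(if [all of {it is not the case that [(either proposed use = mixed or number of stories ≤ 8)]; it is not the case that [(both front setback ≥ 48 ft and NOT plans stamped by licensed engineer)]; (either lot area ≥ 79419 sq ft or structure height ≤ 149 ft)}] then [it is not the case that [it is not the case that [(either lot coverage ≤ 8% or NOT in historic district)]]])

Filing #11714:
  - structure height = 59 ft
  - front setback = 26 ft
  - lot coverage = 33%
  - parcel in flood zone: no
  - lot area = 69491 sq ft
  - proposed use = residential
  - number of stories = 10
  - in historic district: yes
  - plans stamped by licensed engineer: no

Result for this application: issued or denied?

Atomic conditions:
  proposed use = mixed: residential == mixed is false
  number of stories ≤ 8: 10 ≤ 8 is false
  front setback ≥ 48 ft: 26 ≥ 48 is false
  NOT plans stamped by licensed engineer: no → true
  lot area ≥ 79419 sq ft: 69491 ≥ 79419 is false
  structure height ≤ 149 ft: 59 ≤ 149 is true
  lot coverage ≤ 8%: 33 ≤ 8 is false
  NOT in historic district: yes → false
Combine:
[1.1.1] false OR false = false
[1.1] NOT false = true
[1.2.1] false AND true = false
[1.2] NOT false = true
[1.3] false OR true = true
[1] true AND true AND true = true
[2.1.1] false OR false = false
[2.1] NOT false = true
[2] NOT true = false
[root] true → false = false
Overall: false → denied

Denied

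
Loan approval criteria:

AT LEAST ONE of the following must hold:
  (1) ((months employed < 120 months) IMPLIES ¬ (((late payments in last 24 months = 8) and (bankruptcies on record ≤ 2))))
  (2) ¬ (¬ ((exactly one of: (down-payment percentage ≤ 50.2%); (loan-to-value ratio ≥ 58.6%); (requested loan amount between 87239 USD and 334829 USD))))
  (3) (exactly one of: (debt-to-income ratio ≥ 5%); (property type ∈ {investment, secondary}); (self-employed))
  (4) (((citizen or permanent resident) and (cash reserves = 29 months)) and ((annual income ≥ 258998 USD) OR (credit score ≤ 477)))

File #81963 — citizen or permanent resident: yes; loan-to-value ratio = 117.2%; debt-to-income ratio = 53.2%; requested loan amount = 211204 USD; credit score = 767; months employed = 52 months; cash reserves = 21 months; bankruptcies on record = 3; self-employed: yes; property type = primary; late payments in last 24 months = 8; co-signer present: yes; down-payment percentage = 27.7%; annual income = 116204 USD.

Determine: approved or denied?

Approved

Atomic conditions:
  months employed < 120 months: 52 < 120 is true
  late payments in last 24 months = 8: 8 == 8 is true
  bankruptcies on record ≤ 2: 3 ≤ 2 is false
  down-payment percentage ≤ 50.2%: 27.7 ≤ 50.2 is true
  loan-to-value ratio ≥ 58.6%: 117.2 ≥ 58.6 is true
  requested loan amount between 87239 USD and 334829 USD: 211204 in [87239, 334829] is true
  debt-to-income ratio ≥ 5%: 53.2 ≥ 5 is true
  property type ∈ {investment, secondary}: primary is not in the set → false
  self-employed: yes → true
  citizen or permanent resident: yes → true
  cash reserves = 29 months: 21 == 29 is false
  annual income ≥ 258998 USD: 116204 ≥ 258998 is false
  credit score ≤ 477: 767 ≤ 477 is false
Combine:
[1.2.1] true AND false = false
[1.2] NOT false = true
[1] true → true = true
[2.1.1] exactly-one(true, true, true) = false
[2.1] NOT false = true
[2] NOT true = false
[3] exactly-one(true, false, true) = false
[4.1] true AND false = false
[4.2] false OR false = false
[4] false AND false = false
[root] true OR false OR false OR false = true
Overall: true → approved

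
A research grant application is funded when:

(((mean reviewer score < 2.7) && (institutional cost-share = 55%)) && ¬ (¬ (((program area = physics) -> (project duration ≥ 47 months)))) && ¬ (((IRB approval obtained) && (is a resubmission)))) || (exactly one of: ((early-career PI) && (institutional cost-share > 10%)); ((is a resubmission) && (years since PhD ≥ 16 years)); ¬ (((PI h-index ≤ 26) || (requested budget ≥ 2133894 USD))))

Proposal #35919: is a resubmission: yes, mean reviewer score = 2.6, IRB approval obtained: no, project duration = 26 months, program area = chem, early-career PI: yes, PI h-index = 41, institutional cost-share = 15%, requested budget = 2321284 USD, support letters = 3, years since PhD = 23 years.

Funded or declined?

Atomic conditions:
  mean reviewer score < 2.7: 2.6 < 2.7 is true
  institutional cost-share = 55%: 15 == 55 is false
  program area = physics: chem == physics is false
  project duration ≥ 47 months: 26 ≥ 47 is false
  IRB approval obtained: no → false
  is a resubmission: yes → true
  early-career PI: yes → true
  institutional cost-share > 10%: 15 > 10 is true
  years since PhD ≥ 16 years: 23 ≥ 16 is true
  PI h-index ≤ 26: 41 ≤ 26 is false
  requested budget ≥ 2133894 USD: 2321284 ≥ 2133894 is true
Combine:
[1.1] true AND false = false
[1.2.1.1] false → false (antecedent false ⇒ implication holds) = true
[1.2.1] NOT true = false
[1.2] NOT false = true
[1.3.1] false AND true = false
[1.3] NOT false = true
[1] false AND true AND true = false
[2.1] true AND true = true
[2.2] true AND true = true
[2.3.1] false OR true = true
[2.3] NOT true = false
[2] exactly-one(true, true, false) = false
[root] false OR false = false
Overall: false → declined

Declined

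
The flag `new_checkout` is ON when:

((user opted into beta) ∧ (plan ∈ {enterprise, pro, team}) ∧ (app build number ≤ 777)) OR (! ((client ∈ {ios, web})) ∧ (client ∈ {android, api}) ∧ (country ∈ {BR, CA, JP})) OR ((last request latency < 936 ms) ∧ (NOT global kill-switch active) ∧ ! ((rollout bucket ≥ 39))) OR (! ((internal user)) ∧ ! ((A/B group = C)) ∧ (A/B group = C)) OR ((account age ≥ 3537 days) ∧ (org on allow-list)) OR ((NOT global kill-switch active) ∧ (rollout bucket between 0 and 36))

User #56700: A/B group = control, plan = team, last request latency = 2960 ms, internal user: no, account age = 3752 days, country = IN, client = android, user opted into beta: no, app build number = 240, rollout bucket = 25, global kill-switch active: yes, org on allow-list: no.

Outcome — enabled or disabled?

Atomic conditions:
  user opted into beta: no → false
  plan ∈ {enterprise, pro, team}: team is in the set → true
  app build number ≤ 777: 240 ≤ 777 is true
  client ∈ {ios, web}: android is not in the set → false
  client ∈ {android, api}: android is in the set → true
  country ∈ {BR, CA, JP}: IN is not in the set → false
  last request latency < 936 ms: 2960 < 936 is false
  NOT global kill-switch active: yes → false
  rollout bucket ≥ 39: 25 ≥ 39 is false
  internal user: no → false
  A/B group = C: control == C is false
  account age ≥ 3537 days: 3752 ≥ 3537 is true
  org on allow-list: no → false
  rollout bucket between 0 and 36: 25 in [0, 36] is true
Combine:
[1] false AND true AND true = false
[2.1] NOT false = true
[2] true AND true AND false = false
[3.3] NOT false = true
[3] false AND false AND true = false
[4.1] NOT false = true
[4.2] NOT false = true
[4] true AND true AND false = false
[5] true AND false = false
[6] false AND true = false
[root] false OR false OR false OR false OR false OR false = false
Overall: false → disabled

Disabled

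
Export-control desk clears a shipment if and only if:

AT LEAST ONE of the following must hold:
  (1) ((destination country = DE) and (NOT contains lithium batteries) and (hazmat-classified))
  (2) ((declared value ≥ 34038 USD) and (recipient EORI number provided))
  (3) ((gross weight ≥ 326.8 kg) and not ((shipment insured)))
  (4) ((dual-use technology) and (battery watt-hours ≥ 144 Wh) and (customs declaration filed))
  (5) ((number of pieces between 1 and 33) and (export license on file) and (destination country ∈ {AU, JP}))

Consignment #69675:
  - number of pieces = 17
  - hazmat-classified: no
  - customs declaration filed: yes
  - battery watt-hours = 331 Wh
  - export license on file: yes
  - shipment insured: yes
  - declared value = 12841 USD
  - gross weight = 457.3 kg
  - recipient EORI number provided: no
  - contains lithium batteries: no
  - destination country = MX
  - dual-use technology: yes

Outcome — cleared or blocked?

Cleared

Atomic conditions:
  destination country = DE: MX == DE is false
  NOT contains lithium batteries: no → true
  hazmat-classified: no → false
  declared value ≥ 34038 USD: 12841 ≥ 34038 is false
  recipient EORI number provided: no → false
  gross weight ≥ 326.8 kg: 457.3 ≥ 326.8 is true
  shipment insured: yes → true
  dual-use technology: yes → true
  battery watt-hours ≥ 144 Wh: 331 ≥ 144 is true
  customs declaration filed: yes → true
  number of pieces between 1 and 33: 17 in [1, 33] is true
  export license on file: yes → true
  destination country ∈ {AU, JP}: MX is not in the set → false
Combine:
[1] false AND true AND false = false
[2] false AND false = false
[3.2] NOT true = false
[3] true AND false = false
[4] true AND true AND true = true
[5] true AND true AND false = false
[root] false OR false OR false OR true OR false = true
Overall: true → cleared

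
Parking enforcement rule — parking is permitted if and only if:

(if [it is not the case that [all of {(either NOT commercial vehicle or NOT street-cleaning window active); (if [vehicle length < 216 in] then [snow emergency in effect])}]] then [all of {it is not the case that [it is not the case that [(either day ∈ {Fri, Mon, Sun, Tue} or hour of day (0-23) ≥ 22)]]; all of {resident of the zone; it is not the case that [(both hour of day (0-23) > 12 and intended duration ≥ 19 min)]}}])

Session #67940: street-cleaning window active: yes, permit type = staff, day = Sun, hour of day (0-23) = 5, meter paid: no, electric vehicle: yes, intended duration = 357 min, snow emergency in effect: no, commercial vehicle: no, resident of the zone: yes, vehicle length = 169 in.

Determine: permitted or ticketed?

Permitted

Atomic conditions:
  NOT commercial vehicle: no → true
  NOT street-cleaning window active: yes → false
  vehicle length < 216 in: 169 < 216 is true
  snow emergency in effect: no → false
  day ∈ {Fri, Mon, Sun, Tue}: Sun is in the set → true
  hour of day (0-23) ≥ 22: 5 ≥ 22 is false
  resident of the zone: yes → true
  hour of day (0-23) > 12: 5 > 12 is false
  intended duration ≥ 19 min: 357 ≥ 19 is true
Combine:
[1.1.1] true OR false = true
[1.1.2] true → false = false
[1.1] true AND false = false
[1] NOT false = true
[2.1.1.1] true OR false = true
[2.1.1] NOT true = false
[2.1] NOT false = true
[2.2.2.1] false AND true = false
[2.2.2] NOT false = true
[2.2] true AND true = true
[2] true AND true = true
[root] true → true = true
Overall: true → permitted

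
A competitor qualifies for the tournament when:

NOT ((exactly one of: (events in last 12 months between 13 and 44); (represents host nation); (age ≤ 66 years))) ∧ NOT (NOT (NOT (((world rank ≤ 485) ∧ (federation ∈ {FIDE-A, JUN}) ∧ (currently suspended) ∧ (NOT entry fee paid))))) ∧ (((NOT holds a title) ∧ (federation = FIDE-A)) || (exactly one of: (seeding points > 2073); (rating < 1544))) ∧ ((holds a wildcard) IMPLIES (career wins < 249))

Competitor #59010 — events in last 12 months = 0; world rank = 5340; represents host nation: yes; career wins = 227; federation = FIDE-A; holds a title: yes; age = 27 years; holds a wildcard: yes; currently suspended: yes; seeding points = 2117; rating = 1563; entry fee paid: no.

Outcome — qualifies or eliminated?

Qualifies

Atomic conditions:
  events in last 12 months between 13 and 44: 0 in [13, 44] is false
  represents host nation: yes → true
  age ≤ 66 years: 27 ≤ 66 is true
  world rank ≤ 485: 5340 ≤ 485 is false
  federation ∈ {FIDE-A, JUN}: FIDE-A is in the set → true
  currently suspended: yes → true
  NOT entry fee paid: no → true
  NOT holds a title: yes → false
  federation = FIDE-A: FIDE-A == FIDE-A is true
  seeding points > 2073: 2117 > 2073 is true
  rating < 1544: 1563 < 1544 is false
  holds a wildcard: yes → true
  career wins < 249: 227 < 249 is true
Combine:
[1.1] exactly-one(false, true, true) = false
[1] NOT false = true
[2.1.1.1] false AND true AND true AND true = false
[2.1.1] NOT false = true
[2.1] NOT true = false
[2] NOT false = true
[3.1] false AND true = false
[3.2] exactly-one(true, false) = true
[3] false OR true = true
[4] true → true = true
[root] true AND true AND true AND true = true
Overall: true → qualifies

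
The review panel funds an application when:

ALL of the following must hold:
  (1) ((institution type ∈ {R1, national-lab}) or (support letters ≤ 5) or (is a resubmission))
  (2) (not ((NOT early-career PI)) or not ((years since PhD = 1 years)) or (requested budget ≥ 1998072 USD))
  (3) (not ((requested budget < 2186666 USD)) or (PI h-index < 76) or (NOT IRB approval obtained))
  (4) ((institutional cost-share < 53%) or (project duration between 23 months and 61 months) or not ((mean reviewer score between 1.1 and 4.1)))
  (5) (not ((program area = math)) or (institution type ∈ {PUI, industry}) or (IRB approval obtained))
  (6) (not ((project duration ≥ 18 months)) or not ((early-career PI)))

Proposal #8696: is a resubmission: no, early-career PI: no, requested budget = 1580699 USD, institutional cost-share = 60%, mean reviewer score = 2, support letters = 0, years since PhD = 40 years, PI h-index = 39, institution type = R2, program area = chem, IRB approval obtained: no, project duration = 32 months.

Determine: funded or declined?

Funded

Atomic conditions:
  institution type ∈ {R1, national-lab}: R2 is not in the set → false
  support letters ≤ 5: 0 ≤ 5 is true
  is a resubmission: no → false
  NOT early-career PI: no → true
  years since PhD = 1 years: 40 == 1 is false
  requested budget ≥ 1998072 USD: 1580699 ≥ 1998072 is false
  requested budget < 2186666 USD: 1580699 < 2186666 is true
  PI h-index < 76: 39 < 76 is true
  NOT IRB approval obtained: no → true
  institutional cost-share < 53%: 60 < 53 is false
  project duration between 23 months and 61 months: 32 in [23, 61] is true
  mean reviewer score between 1.1 and 4.1: 2 in [1.1, 4.1] is true
  program area = math: chem == math is false
  institution type ∈ {PUI, industry}: R2 is not in the set → false
  IRB approval obtained: no → false
  project duration ≥ 18 months: 32 ≥ 18 is true
  early-career PI: no → false
Combine:
[1] false OR true OR false = true
[2.1] NOT true = false
[2.2] NOT false = true
[2] false OR true OR false = true
[3.1] NOT true = false
[3] false OR true OR true = true
[4.3] NOT true = false
[4] false OR true OR false = true
[5.1] NOT false = true
[5] true OR false OR false = true
[6.1] NOT true = false
[6.2] NOT false = true
[6] false OR true = true
[root] true AND true AND true AND true AND true AND true = true
Overall: true → funded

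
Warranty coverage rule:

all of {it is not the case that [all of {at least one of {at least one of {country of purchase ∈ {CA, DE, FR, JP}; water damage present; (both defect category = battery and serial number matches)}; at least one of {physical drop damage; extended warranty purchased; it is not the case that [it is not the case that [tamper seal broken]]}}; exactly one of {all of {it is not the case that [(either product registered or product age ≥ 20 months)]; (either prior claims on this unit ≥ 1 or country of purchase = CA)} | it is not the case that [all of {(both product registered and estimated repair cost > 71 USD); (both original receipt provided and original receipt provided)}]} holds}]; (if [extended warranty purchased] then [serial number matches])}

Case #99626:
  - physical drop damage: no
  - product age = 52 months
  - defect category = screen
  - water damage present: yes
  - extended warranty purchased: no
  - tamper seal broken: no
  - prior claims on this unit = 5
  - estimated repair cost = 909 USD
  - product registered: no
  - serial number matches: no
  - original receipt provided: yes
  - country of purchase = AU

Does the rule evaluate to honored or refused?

Refused

Atomic conditions:
  country of purchase ∈ {CA, DE, FR, JP}: AU is not in the set → false
  water damage present: yes → true
  defect category = battery: screen == battery is false
  serial number matches: no → false
  physical drop damage: no → false
  extended warranty purchased: no → false
  tamper seal broken: no → false
  product registered: no → false
  product age ≥ 20 months: 52 ≥ 20 is true
  prior claims on this unit ≥ 1: 5 ≥ 1 is true
  country of purchase = CA: AU == CA is false
  estimated repair cost > 71 USD: 909 > 71 is true
  original receipt provided: yes → true
Combine:
[1.1.1.1.3] false AND false = false
[1.1.1.1] false OR true OR false = true
[1.1.1.2.3.1] NOT false = true
[1.1.1.2.3] NOT true = false
[1.1.1.2] false OR false OR false = false
[1.1.1] true OR false = true
[1.1.2.1.1.1] false OR true = true
[1.1.2.1.1] NOT true = false
[1.1.2.1.2] true OR false = true
[1.1.2.1] false AND true = false
[1.1.2.2.1.1] false AND true = false
[1.1.2.2.1.2] true AND true = true
[1.1.2.2.1] false AND true = false
[1.1.2.2] NOT false = true
[1.1.2] exactly-one(false, true) = true
[1.1] true AND true = true
[1] NOT true = false
[2] false → false (antecedent false ⇒ implication holds) = true
[root] false AND true = false
Overall: false → refused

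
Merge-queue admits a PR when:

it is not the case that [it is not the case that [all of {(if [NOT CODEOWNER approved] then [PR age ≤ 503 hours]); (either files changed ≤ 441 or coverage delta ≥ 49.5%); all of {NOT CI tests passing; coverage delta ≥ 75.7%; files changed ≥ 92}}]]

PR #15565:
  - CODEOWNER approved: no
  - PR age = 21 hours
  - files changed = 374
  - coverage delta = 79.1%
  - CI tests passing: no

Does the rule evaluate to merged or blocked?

Merged

Atomic conditions:
  NOT CODEOWNER approved: no → true
  PR age ≤ 503 hours: 21 ≤ 503 is true
  files changed ≤ 441: 374 ≤ 441 is true
  coverage delta ≥ 49.5%: 79.1 ≥ 49.5 is true
  NOT CI tests passing: no → true
  coverage delta ≥ 75.7%: 79.1 ≥ 75.7 is true
  files changed ≥ 92: 374 ≥ 92 is true
Combine:
[1.1.1] true → true = true
[1.1.2] true OR true = true
[1.1.3] true AND true AND true = true
[1.1] true AND true AND true = true
[1] NOT true = false
[root] NOT false = true
Overall: true → merged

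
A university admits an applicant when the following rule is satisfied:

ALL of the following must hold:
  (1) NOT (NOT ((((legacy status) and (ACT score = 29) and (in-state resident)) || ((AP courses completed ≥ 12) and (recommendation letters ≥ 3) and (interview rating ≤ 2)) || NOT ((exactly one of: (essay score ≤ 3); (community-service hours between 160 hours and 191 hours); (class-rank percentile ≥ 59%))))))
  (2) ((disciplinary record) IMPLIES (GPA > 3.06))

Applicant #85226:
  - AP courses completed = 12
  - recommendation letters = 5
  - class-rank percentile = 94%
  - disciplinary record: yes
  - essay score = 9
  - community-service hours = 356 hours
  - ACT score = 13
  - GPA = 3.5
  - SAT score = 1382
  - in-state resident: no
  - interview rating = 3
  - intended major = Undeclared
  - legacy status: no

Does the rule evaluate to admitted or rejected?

Rejected

Atomic conditions:
  legacy status: no → false
  ACT score = 29: 13 == 29 is false
  in-state resident: no → false
  AP courses completed ≥ 12: 12 ≥ 12 is true
  recommendation letters ≥ 3: 5 ≥ 3 is true
  interview rating ≤ 2: 3 ≤ 2 is false
  essay score ≤ 3: 9 ≤ 3 is false
  community-service hours between 160 hours and 191 hours: 356 in [160, 191] is false
  class-rank percentile ≥ 59%: 94 ≥ 59 is true
  disciplinary record: yes → true
  GPA > 3.06: 3.5 > 3.06 is true
Combine:
[1.1.1.1] false AND false AND false = false
[1.1.1.2] true AND true AND false = false
[1.1.1.3.1] exactly-one(false, false, true) = true
[1.1.1.3] NOT true = false
[1.1.1] false OR false OR false = false
[1.1] NOT false = true
[1] NOT true = false
[2] true → true = true
[root] false AND true = false
Overall: false → rejected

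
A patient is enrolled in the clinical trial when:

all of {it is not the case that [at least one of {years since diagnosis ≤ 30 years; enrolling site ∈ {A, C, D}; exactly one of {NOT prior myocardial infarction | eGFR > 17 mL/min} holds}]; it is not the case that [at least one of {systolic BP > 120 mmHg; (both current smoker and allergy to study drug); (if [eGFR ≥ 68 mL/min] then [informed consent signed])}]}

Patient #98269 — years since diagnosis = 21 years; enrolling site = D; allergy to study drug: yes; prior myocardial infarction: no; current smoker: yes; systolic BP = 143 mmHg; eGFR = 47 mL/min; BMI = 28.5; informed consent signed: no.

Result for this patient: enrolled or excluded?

Atomic conditions:
  years since diagnosis ≤ 30 years: 21 ≤ 30 is true
  enrolling site ∈ {A, C, D}: D is in the set → true
  NOT prior myocardial infarction: no → true
  eGFR > 17 mL/min: 47 > 17 is true
  systolic BP > 120 mmHg: 143 > 120 is true
  current smoker: yes → true
  allergy to study drug: yes → true
  eGFR ≥ 68 mL/min: 47 ≥ 68 is false
  informed consent signed: no → false
Combine:
[1.1.3] exactly-one(true, true) = false
[1.1] true OR true OR false = true
[1] NOT true = false
[2.1.2] true AND true = true
[2.1.3] false → false (antecedent false ⇒ implication holds) = true
[2.1] true OR true OR true = true
[2] NOT true = false
[root] false AND false = false
Overall: false → excluded

Excluded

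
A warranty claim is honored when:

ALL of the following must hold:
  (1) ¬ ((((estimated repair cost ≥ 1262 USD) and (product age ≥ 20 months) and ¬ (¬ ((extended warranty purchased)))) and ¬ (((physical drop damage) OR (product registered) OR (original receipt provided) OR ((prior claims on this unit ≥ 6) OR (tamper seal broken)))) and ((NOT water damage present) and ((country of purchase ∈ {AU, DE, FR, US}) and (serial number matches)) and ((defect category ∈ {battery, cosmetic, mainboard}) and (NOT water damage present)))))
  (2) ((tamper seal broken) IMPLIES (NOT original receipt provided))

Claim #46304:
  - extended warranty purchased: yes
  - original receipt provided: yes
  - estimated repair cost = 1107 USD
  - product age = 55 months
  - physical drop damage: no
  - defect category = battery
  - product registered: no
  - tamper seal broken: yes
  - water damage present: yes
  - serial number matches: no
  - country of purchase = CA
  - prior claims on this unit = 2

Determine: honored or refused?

Atomic conditions:
  estimated repair cost ≥ 1262 USD: 1107 ≥ 1262 is false
  product age ≥ 20 months: 55 ≥ 20 is true
  extended warranty purchased: yes → true
  physical drop damage: no → false
  product registered: no → false
  original receipt provided: yes → true
  prior claims on this unit ≥ 6: 2 ≥ 6 is false
  tamper seal broken: yes → true
  NOT water damage present: yes → false
  country of purchase ∈ {AU, DE, FR, US}: CA is not in the set → false
  serial number matches: no → false
  defect category ∈ {battery, cosmetic, mainboard}: battery is in the set → true
  NOT original receipt provided: yes → false
Combine:
[1.1.1.3.1] NOT true = false
[1.1.1.3] NOT false = true
[1.1.1] false AND true AND true = false
[1.1.2.1.4] false OR true = true
[1.1.2.1] false OR false OR true OR true = true
[1.1.2] NOT true = false
[1.1.3.2] false AND false = false
[1.1.3.3] true AND false = false
[1.1.3] false AND false AND false = false
[1.1] false AND false AND false = false
[1] NOT false = true
[2] true → false = false
[root] true AND false = false
Overall: false → refused

Refused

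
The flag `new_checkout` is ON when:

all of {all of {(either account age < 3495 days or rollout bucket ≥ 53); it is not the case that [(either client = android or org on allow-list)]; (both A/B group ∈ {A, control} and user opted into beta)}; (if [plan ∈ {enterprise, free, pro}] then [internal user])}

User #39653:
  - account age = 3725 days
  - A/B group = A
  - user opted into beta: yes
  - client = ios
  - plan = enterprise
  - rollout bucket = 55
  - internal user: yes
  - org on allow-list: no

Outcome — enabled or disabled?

Enabled

Atomic conditions:
  account age < 3495 days: 3725 < 3495 is false
  rollout bucket ≥ 53: 55 ≥ 53 is true
  client = android: ios == android is false
  org on allow-list: no → false
  A/B group ∈ {A, control}: A is in the set → true
  user opted into beta: yes → true
  plan ∈ {enterprise, free, pro}: enterprise is in the set → true
  internal user: yes → true
Combine:
[1.1] false OR true = true
[1.2.1] false OR false = false
[1.2] NOT false = true
[1.3] true AND true = true
[1] true AND true AND true = true
[2] true → true = true
[root] true AND true = true
Overall: true → enabled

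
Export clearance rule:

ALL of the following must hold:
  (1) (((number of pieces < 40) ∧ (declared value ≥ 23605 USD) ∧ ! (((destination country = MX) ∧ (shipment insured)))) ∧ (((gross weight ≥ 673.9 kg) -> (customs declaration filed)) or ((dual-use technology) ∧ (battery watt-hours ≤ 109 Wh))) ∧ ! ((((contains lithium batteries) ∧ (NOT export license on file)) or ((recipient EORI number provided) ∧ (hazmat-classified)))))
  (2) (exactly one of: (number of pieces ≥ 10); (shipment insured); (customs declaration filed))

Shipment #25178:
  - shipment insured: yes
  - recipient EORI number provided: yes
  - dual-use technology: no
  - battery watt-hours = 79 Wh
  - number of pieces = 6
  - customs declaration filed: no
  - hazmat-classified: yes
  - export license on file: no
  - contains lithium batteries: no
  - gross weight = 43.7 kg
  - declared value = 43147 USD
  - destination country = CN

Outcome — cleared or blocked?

Atomic conditions:
  number of pieces < 40: 6 < 40 is true
  declared value ≥ 23605 USD: 43147 ≥ 23605 is true
  destination country = MX: CN == MX is false
  shipment insured: yes → true
  gross weight ≥ 673.9 kg: 43.7 ≥ 673.9 is false
  customs declaration filed: no → false
  dual-use technology: no → false
  battery watt-hours ≤ 109 Wh: 79 ≤ 109 is true
  contains lithium batteries: no → false
  NOT export license on file: no → true
  recipient EORI number provided: yes → true
  hazmat-classified: yes → true
  number of pieces ≥ 10: 6 ≥ 10 is false
Combine:
[1.1.3.1] false AND true = false
[1.1.3] NOT false = true
[1.1] true AND true AND true = true
[1.2.1] false → false (antecedent false ⇒ implication holds) = true
[1.2.2] false AND true = false
[1.2] true OR false = true
[1.3.1.1] false AND true = false
[1.3.1.2] true AND true = true
[1.3.1] false OR true = true
[1.3] NOT true = false
[1] true AND true AND false = false
[2] exactly-one(false, true, false) = true
[root] false AND true = false
Overall: false → blocked

Blocked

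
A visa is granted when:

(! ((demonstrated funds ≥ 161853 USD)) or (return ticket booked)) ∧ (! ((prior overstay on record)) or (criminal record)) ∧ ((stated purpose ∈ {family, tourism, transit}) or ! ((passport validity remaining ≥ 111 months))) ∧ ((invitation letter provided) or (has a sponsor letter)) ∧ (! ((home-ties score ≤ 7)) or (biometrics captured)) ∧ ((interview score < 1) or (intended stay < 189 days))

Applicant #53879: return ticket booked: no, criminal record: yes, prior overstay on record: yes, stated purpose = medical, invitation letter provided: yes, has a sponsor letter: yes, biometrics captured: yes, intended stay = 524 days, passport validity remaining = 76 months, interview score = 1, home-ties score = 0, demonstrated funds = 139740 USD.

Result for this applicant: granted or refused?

Refused

Atomic conditions:
  demonstrated funds ≥ 161853 USD: 139740 ≥ 161853 is false
  return ticket booked: no → false
  prior overstay on record: yes → true
  criminal record: yes → true
  stated purpose ∈ {family, tourism, transit}: medical is not in the set → false
  passport validity remaining ≥ 111 months: 76 ≥ 111 is false
  invitation letter provided: yes → true
  has a sponsor letter: yes → true
  home-ties score ≤ 7: 0 ≤ 7 is true
  biometrics captured: yes → true
  interview score < 1: 1 < 1 is false
  intended stay < 189 days: 524 < 189 is false
Combine:
[1.1] NOT false = true
[1] true OR false = true
[2.1] NOT true = false
[2] false OR true = true
[3.2] NOT false = true
[3] false OR true = true
[4] true OR true = true
[5.1] NOT true = false
[5] false OR true = true
[6] false OR false = false
[root] true AND true AND true AND true AND true AND false = false
Overall: false → refused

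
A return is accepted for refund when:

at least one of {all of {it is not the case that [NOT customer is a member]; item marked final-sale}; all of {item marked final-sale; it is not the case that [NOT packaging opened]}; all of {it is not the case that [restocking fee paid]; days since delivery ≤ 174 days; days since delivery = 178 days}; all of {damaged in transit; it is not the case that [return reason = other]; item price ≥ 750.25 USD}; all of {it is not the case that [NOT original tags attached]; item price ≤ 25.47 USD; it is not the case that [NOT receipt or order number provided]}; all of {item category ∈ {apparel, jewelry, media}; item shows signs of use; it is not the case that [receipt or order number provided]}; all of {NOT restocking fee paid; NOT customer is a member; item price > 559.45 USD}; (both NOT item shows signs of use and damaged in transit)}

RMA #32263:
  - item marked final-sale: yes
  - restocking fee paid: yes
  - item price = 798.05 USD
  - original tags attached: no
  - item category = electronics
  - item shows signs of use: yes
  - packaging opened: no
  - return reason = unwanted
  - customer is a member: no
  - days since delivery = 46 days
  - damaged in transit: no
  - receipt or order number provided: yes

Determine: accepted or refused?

Refused

Atomic conditions:
  NOT customer is a member: no → true
  item marked final-sale: yes → true
  NOT packaging opened: no → true
  restocking fee paid: yes → true
  days since delivery ≤ 174 days: 46 ≤ 174 is true
  days since delivery = 178 days: 46 == 178 is false
  damaged in transit: no → false
  return reason = other: unwanted == other is false
  item price ≥ 750.25 USD: 798.05 ≥ 750.25 is true
  NOT original tags attached: no → true
  item price ≤ 25.47 USD: 798.05 ≤ 25.47 is false
  NOT receipt or order number provided: yes → false
  item category ∈ {apparel, jewelry, media}: electronics is not in the set → false
  item shows signs of use: yes → true
  receipt or order number provided: yes → true
  NOT restocking fee paid: yes → false
  item price > 559.45 USD: 798.05 > 559.45 is true
  NOT item shows signs of use: yes → false
Combine:
[1.1] NOT true = false
[1] false AND true = false
[2.2] NOT true = false
[2] true AND false = false
[3.1] NOT true = false
[3] false AND true AND false = false
[4.2] NOT false = true
[4] false AND true AND true = false
[5.1] NOT true = false
[5.3] NOT false = true
[5] false AND false AND true = false
[6.3] NOT true = false
[6] false AND true AND false = false
[7] false AND true AND true = false
[8] false AND false = false
[root] false OR false OR false OR false OR false OR false OR false OR false = false
Overall: false → refused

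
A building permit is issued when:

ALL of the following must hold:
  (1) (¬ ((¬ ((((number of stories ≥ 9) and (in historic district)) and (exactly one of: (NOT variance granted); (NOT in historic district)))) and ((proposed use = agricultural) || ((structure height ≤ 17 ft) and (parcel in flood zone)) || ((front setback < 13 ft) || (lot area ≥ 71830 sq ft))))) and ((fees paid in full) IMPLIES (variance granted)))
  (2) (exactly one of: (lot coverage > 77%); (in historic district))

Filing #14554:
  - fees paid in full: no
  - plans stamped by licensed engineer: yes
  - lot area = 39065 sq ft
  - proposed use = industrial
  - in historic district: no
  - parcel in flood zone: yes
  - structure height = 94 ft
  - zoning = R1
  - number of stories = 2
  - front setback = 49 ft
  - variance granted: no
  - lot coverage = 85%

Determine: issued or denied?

Issued

Atomic conditions:
  number of stories ≥ 9: 2 ≥ 9 is false
  in historic district: no → false
  NOT variance granted: no → true
  NOT in historic district: no → true
  proposed use = agricultural: industrial == agricultural is false
  structure height ≤ 17 ft: 94 ≤ 17 is false
  parcel in flood zone: yes → true
  front setback < 13 ft: 49 < 13 is false
  lot area ≥ 71830 sq ft: 39065 ≥ 71830 is false
  fees paid in full: no → false
  variance granted: no → false
  lot coverage > 77%: 85 > 77 is true
Combine:
[1.1.1.1.1.1] false AND false = false
[1.1.1.1.1.2] exactly-one(true, true) = false
[1.1.1.1.1] false AND false = false
[1.1.1.1] NOT false = true
[1.1.1.2.2] false AND true = false
[1.1.1.2.3] false OR false = false
[1.1.1.2] false OR false OR false = false
[1.1.1] true AND false = false
[1.1] NOT false = true
[1.2] false → false (antecedent false ⇒ implication holds) = true
[1] true AND true = true
[2] exactly-one(true, false) = true
[root] true AND true = true
Overall: true → issued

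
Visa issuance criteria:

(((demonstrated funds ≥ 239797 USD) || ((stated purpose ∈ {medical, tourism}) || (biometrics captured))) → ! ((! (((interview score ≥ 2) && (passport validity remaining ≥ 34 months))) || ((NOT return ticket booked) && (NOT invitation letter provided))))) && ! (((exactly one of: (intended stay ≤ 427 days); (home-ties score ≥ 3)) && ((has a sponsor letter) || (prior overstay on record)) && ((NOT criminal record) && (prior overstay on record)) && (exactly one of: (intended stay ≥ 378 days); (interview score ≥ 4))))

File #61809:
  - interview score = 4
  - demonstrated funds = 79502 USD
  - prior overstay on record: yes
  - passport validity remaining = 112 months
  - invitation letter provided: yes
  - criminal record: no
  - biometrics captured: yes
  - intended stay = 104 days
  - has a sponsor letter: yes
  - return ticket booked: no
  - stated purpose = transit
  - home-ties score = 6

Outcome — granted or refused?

Atomic conditions:
  demonstrated funds ≥ 239797 USD: 79502 ≥ 239797 is false
  stated purpose ∈ {medical, tourism}: transit is not in the set → false
  biometrics captured: yes → true
  interview score ≥ 2: 4 ≥ 2 is true
  passport validity remaining ≥ 34 months: 112 ≥ 34 is true
  NOT return ticket booked: no → true
  NOT invitation letter provided: yes → false
  intended stay ≤ 427 days: 104 ≤ 427 is true
  home-ties score ≥ 3: 6 ≥ 3 is true
  has a sponsor letter: yes → true
  prior overstay on record: yes → true
  NOT criminal record: no → true
  intended stay ≥ 378 days: 104 ≥ 378 is false
  interview score ≥ 4: 4 ≥ 4 is true
Combine:
[1.1.2] false OR true = true
[1.1] false OR true = true
[1.2.1.1.1] true AND true = true
[1.2.1.1] NOT true = false
[1.2.1.2] true AND false = false
[1.2.1] false OR false = false
[1.2] NOT false = true
[1] true → true = true
[2.1.1] exactly-one(true, true) = false
[2.1.2] true OR true = true
[2.1.3] true AND true = true
[2.1.4] exactly-one(false, true) = true
[2.1] false AND true AND true AND true = false
[2] NOT false = true
[root] true AND true = true
Overall: true → granted

Granted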